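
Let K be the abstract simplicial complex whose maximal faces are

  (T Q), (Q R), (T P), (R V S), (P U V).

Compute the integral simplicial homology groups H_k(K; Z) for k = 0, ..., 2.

Order the vertices as P < Q < R < S < T < U < V. Listing each simplex with vertices in this order, K has dimension 2 with simplices:

  0-simplices (7): P, Q, R, S, T, U, V
  1-simplices (9): PT, PU, PV, QR, QT, RS, RV, SV, UV
  2-simplices (2): PUV, RSV

Hence C_0 ≅ Z^7, C_1 ≅ Z^9, C_2 ≅ Z^2.

Boundary ∂_1: C_1 → C_0 sends each edge [p,q] (with p < q) to q − p. For instance
  ∂QT = T − Q.
As a 7×9 matrix over Z this has rank 6, with invariant factors (1,1,1,1,1,1).

Boundary ∂_2: C_2 → C_1 maps a triangle to the signed sum of its edges. For instance
  ∂RSV = SV − RV + RS,
  ∂PUV = UV − PV + PU.
The resulting 9×2 matrix has rank 2, and its Smith normal form has invariant factors (1,1).

Reading off H_k = ker ∂_k / im ∂_{k+1}:

  H_0: rank C_0 − rank ∂_1 = 7 − 6 = 1, and the invariant factors of ∂_1 are all 1, so H_0 ≅ Z.
  H_1: rank ker ∂_1 − rank ∂_2 = (9 − 6) − 2 = 1, and the invariant factors of ∂_2 are all 1, so H_1 ≅ Z.
  H_2: rank ker ∂_2 − rank ∂_3 = (2 − 2) − 0 = 0, and there is no ∂_3, so H_2 ≅ 0.

H_0 = Z,  H_1 = Z,  H_2 = 0.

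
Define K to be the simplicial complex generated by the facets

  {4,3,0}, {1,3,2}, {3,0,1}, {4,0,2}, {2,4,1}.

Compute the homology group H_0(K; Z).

H_0 = Z.

We work with the vertex ordering 0 < 1 < 2 < 3 < 4. The simplices of K, each written with vertices in increasing order, are:

  0-simplices (5): [0], [1], [2], [3], [4]
  1-simplices (10): [0,1], [0,2], [0,3], [0,4], [1,2], [1,3], [1,4], [2,3], [2,4], [3,4]
  2-simplices (5): [0,1,3], [0,2,4], [0,3,4], [1,2,3], [1,2,4]

Hence C_0 ≅ Z^5, C_1 ≅ Z^10, C_2 ≅ Z^5.

Boundary ∂_1: C_1 → C_0 is given by ∂[p,q] = [q] − [p]. For instance
  ∂[0,3] = [3] − [0].
This gives a 5×10 integer matrix of rank 4; reducing to Smith normal form yields diagonal entries (1,1,1,1).

Boundary ∂_2: C_2 → C_1 maps a triangle to the signed sum of its edges. For instance
  ∂[1,2,3] = [2,3] − [1,3] + [1,2],
  ∂[0,3,4] = [3,4] − [0,4] + [0,3].
This gives a 10×5 integer matrix of rank 5; reducing to Smith normal form yields diagonal entries (1,1,1,1,1).

Reading off H_k = ker ∂_k / im ∂_{k+1}:

  H_0: rank C_0 − rank ∂_1 = 5 − 4 = 1, and the invariant factors of ∂_1 are all 1, so H_0 = Z.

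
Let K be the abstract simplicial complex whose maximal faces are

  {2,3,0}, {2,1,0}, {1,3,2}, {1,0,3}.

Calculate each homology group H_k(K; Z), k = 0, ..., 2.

H_0 = Z,  H_1 = 0,  H_2 = Z.

Take the total order 0 < 1 < 2 < 3 on the vertex set. Then K (dimension 2) consists of the simplices:

  0-simplices (4): [0], [1], [2], [3]
  1-simplices (6): [0,1], [0,2], [0,3], [1,2], [1,3], [2,3]
  2-simplices (4): [0,1,2], [0,1,3], [0,2,3], [1,2,3]

giving chain groups C_0 ≅ Z^4, C_1 ≅ Z^6, C_2 ≅ Z^4.

∂_1: C_1 → C_0 is given by ∂[p,q] = [q] − [p].
The resulting 4×6 matrix has rank 3, and its Smith normal form has invariant factors (1,1,1).

Boundary ∂_2: C_2 → C_1 sends each 2-simplex [p,q,r] to [q,r] − [p,r] + [p,q]. For instance
  ∂[0,1,2] = [1,2] − [0,2] + [0,1],
  ∂[1,2,3] = [2,3] − [1,3] + [1,2].
As a 6×4 matrix over Z this has rank 3, with invariant factors (1,1,1).

Now H_k = ker ∂_k / im ∂_{k+1}, so:

  H_0: rank C_0 − rank ∂_1 = 4 − 3 = 1, and the invariant factors of ∂_1 are all 1, so H_0 = Z.
  H_1: rank ker ∂_1 − rank ∂_2 = (6 − 3) − 3 = 0, and the invariant factors of ∂_2 are all 1, so H_1 = 0.
  H_2: rank ker ∂_2 − rank ∂_3 = (4 − 3) − 0 = 1, and there is no ∂_3, so H_2 = Z.

As a check, the Euler characteristic is 4 − 6 + 4 = 2, which agrees with 1 − 0 + 1 = 2.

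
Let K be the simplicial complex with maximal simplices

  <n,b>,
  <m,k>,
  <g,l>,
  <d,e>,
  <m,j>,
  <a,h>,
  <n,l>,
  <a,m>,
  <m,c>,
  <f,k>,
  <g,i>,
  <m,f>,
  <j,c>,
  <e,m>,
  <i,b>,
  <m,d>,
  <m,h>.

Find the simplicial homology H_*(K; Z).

H_0 ≅ Z^2,  H_1 ≅ Z^5.

Order the vertices as a < b < c < d < e < f < g < h < i < j < k < l < m < n. Listing each simplex with vertices in this order, K has dimension 1 with simplices:

  0-simplices (14): a, b, c, d, e, f, g, h, i, j, k, l, m, n
  1-simplices (17): ah, am, bi, bn, cj, cm, de, dm, em, fk, fm, gi, gl, hm, jm, km, ln

giving chain groups C_0 ≅ Z^14, C_1 ≅ Z^17.

∂_1: C_1 → C_0 is given by ∂[p,q] = [q] − [p]. For instance
  ∂fm = m − f.
As a 14×17 matrix over Z this has rank 12, with invariant factors (1,1,1,1,1,1,1,1,1,1,1,1).

From H_k ≅ ker(∂_k) / im(∂_{k+1}) we obtain:

  H_0: rank C_0 − rank ∂_1 = 14 − 12 = 2, and the invariant factors of ∂_1 are all 1, so H_0 ≅ Z^2.
  H_1: rank ker ∂_1 − rank ∂_2 = (17 − 12) − 0 = 5, and there is no ∂_2, so H_1 ≅ Z^5.

As a check, the Euler characteristic is 14 − 17 = -3, which agrees with 2 − 5 = -3.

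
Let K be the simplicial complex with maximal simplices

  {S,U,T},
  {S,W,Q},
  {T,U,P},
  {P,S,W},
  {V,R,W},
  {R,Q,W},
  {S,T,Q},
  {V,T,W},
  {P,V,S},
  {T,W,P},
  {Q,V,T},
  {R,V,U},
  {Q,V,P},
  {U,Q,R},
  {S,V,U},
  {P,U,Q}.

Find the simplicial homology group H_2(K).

Fix the vertex order P < Q < R < S < T < U < V < W and write every simplex with vertices in increasing order. Then dim K = 2 and the simplices of K are:

  0-simplices (8): P, Q, R, S, T, U, V, W
  1-simplices (24): PQ, PS, PT, PU, PV, PW, QR, QS, QT, QU, QV, QW, RU, RV, RW, ST, SU, SV, SW, TU, TV, TW, UV, VW
  2-simplices (16): PQU, PQV, PSV, PSW, PTU, PTW, QRU, QRW, QST, QSW, QTV, RUV, RVW, STU, SUV, TVW

Hence C_0 ≅ Z^8, C_1 ≅ Z^24, C_2 ≅ Z^16.

∂_1: C_1 → C_0 is given by ∂[p,q] = [q] − [p].
This gives a 8×24 integer matrix of rank 7; reducing to Smith normal form yields diagonal entries (1,1,1,1,1,1,1).

Boundary ∂_2: C_2 → C_1 acts by ∂[p,q,r] = [q,r] − [p,r] + [p,q]. For instance
  ∂SUV = UV − SV + SU,
  ∂PSV = SV − PV + PS.
This gives a 24×16 integer matrix of rank 15; reducing to Smith normal form yields diagonal entries (1,1,1,1,1,1,1,1,1,1,1,1,1,1,1).

Reading off H_k = ker ∂_k / im ∂_{k+1}:

  H_2: rank ker ∂_2 − rank ∂_3 = (16 − 15) − 0 = 1, and there is no ∂_3, so H_2 = Z.

(K is a triangulation of the torus T^2.)

H_2 ≅ Z.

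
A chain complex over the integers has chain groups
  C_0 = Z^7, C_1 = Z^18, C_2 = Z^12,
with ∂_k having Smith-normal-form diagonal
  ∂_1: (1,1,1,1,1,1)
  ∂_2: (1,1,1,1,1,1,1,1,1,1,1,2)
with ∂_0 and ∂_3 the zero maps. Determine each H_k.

H_0: b_0 = 7 − 0 − 6 = 1; torsion from ∂_1 factors > 1: none. So H_0 = Z.
H_1: b_1 = 18 − 6 − 12 = 0; torsion from ∂_2 factors > 1: [2]. So H_1 = Z/2Z.
H_2: b_2 = 12 − 12 − 0 = 0; torsion from ∂_3 factors > 1: none. So H_2 = 0.

H_0 = Z,  H_1 = Z/2Z,  H_2 = 0.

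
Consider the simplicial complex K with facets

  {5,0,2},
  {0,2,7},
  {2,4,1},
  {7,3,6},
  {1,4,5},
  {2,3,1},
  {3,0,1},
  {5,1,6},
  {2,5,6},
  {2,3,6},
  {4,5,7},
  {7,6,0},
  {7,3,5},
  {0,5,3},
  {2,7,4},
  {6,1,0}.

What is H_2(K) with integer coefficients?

Order the vertices as 0 < 1 < 2 < 3 < 4 < 5 < 6 < 7. Listing each simplex with vertices in this order, K has dimension 2 with simplices:

  0-simplices (8): [0], [1], [2], [3], [4], [5], [6], [7]
  1-simplices (24): (24 of them)
  2-simplices (16): [0,1,3], [0,1,6], [0,2,5], [0,2,7], [0,3,5], [0,6,7], [1,2,3], [1,2,4], [1,4,5], [1,5,6], [2,3,6], [2,4,7], [2,5,6], [3,5,7], [3,6,7], [4,5,7]

so the chain groups are C_0 ≅ Z^8, C_1 ≅ Z^24, C_2 ≅ Z^16.

∂_1: C_1 → C_0 maps an edge to its endpoints' difference, ∂[p,q] = q − p.
As a 8×24 matrix over Z this has rank 7, with invariant factors (1,1,1,1,1,1,1).

The boundary map ∂_2: C_2 → C_1 acts by ∂[p,q,r] = [q,r] − [p,r] + [p,q]. For instance
  ∂[2,5,6] = [5,6] − [2,6] + [2,5],
  ∂[1,5,6] = [5,6] − [1,6] + [1,5].
As a 24×16 matrix over Z this has rank 15, with invariant factors (1,1,1,1,1,1,1,1,1,1,1,1,1,1,1).

Computing H_k = (kernel of ∂_k) / (image of ∂_{k+1}):

  H_2: rank ker ∂_2 − rank ∂_3 = (16 − 15) − 0 = 1, and there is no ∂_3, so H_2 = Z.

H_2 = Z.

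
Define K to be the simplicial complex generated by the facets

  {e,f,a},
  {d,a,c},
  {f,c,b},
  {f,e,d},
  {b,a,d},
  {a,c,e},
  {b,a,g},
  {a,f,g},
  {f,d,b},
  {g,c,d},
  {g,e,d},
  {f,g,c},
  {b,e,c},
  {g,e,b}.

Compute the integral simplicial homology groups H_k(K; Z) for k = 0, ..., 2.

K has 7 vertices, 21 edges, 14 triangles.
rank ∂_0 = 0, rank ∂_1 = 6 ⇒ b_0 = 7 − 0 − 6 = 1; all invariant factors of ∂_1 are 1 so no torsion. So H_0 ≅ Z.
rank ∂_1 = 6, rank ∂_2 = 13 ⇒ b_1 = 21 − 6 − 13 = 2; all invariant factors of ∂_2 are 1 so no torsion. So H_1 ≅ Z^2.
rank ∂_2 = 13, rank ∂_3 = 0 ⇒ b_2 = 14 − 13 − 0 = 1. So H_2 ≅ Z.

H_0 = Z,  H_1 = Z^2,  H_2 = Z.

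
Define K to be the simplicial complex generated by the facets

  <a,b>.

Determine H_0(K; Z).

Fix the vertex order a < b and write every simplex with vertices in increasing order. Then dim K = 1 and the simplices of K are:

  0-simplices (2): a, b
  1-simplices (1): ab

giving chain groups C_0 ≅ Z^2, C_1 ≅ Z^1.

The boundary map ∂_1: C_1 → C_0 is given by ∂[p,q] = [q] − [p]. For instance
  ∂ab = b − a.
The 2×1 boundary matrix has rank 1 and Smith normal form diag(1).

From H_k ≅ ker(∂_k) / im(∂_{k+1}) we obtain:

  H_0: rank C_0 − rank ∂_1 = 2 − 1 = 1, and the invariant factors of ∂_1 are all 1, so H_0 = Z.

H_0 ≅ Z.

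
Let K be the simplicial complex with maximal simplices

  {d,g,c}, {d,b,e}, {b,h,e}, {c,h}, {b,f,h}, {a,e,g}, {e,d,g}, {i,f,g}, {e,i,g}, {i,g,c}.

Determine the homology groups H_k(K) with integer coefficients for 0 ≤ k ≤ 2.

H_0 = Z,  H_1 = Z^2,  H_2 = 0.

K has 9 vertices, 19 edges, 9 triangles.
rank ∂_0 = 0, rank ∂_1 = 8 ⇒ b_0 = 9 − 0 − 8 = 1; all invariant factors of ∂_1 are 1 so no torsion. So H_0 = Z.
rank ∂_1 = 8, rank ∂_2 = 9 ⇒ b_1 = 19 − 8 − 9 = 2; all invariant factors of ∂_2 are 1 so no torsion. So H_1 = Z^2.
rank ∂_2 = 9, rank ∂_3 = 0 ⇒ b_2 = 9 − 9 − 0 = 0. So H_2 = 0.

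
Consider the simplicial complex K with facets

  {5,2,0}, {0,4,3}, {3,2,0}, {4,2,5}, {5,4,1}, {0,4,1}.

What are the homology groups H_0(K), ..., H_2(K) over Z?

Take the total order 0 < 1 < 2 < 3 < 4 < 5 on the vertex set. Then K (dimension 2) consists of the simplices:

  0-simplices (6): [0], [1], [2], [3], [4], [5]
  1-simplices (12): [0,1], [0,2], [0,3], [0,4], [0,5], [1,4], [1,5], [2,3], [2,4], [2,5], [3,4], [4,5]
  2-simplices (6): [0,1,4], [0,2,3], [0,2,5], [0,3,4], [1,4,5], [2,4,5]

giving chain groups C_0 ≅ Z^6, C_1 ≅ Z^12, C_2 ≅ Z^6.

The boundary map ∂_1: C_1 → C_0 maps an edge to its endpoints' difference, ∂[p,q] = q − p.
The 6×12 boundary matrix has rank 5 and Smith normal form diag(1,1,1,1,1).

Boundary ∂_2: C_2 → C_1 acts by ∂[p,q,r] = [q,r] − [p,r] + [p,q]. For instance
  ∂[1,4,5] = [4,5] − [1,5] + [1,4],
  ∂[0,3,4] = [3,4] − [0,4] + [0,3].
The 12×6 boundary matrix has rank 6 and Smith normal form diag(1,1,1,1,1,1).

Reading off H_k = ker ∂_k / im ∂_{k+1}:

  H_0: rank C_0 − rank ∂_1 = 6 − 5 = 1, and the invariant factors of ∂_1 are all 1, so H_0 ≅ Z.
  H_1: rank ker ∂_1 − rank ∂_2 = (12 − 5) − 6 = 1, and the invariant factors of ∂_2 are all 1, so H_1 ≅ Z.
  H_2: rank ker ∂_2 − rank ∂_3 = (6 − 6) − 0 = 0, and there is no ∂_3, so H_2 ≅ 0.

As a check, the Euler characteristic is 6 − 12 + 6 = 0, which agrees with 1 − 1 + 0 = 0.

H_0 ≅ Z,  H_1 ≅ Z,  H_2 = 0.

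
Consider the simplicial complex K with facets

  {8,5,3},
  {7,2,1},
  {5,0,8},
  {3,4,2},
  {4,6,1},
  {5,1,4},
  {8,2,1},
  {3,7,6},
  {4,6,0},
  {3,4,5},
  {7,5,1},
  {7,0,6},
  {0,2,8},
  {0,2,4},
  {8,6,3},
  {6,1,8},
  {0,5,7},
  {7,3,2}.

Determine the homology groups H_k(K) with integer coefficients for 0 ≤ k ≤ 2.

H_0 ≅ Z,  H_1 ≅ Z^2,  H_2 ≅ Z.

Order the vertices as 0 < 1 < 2 < 3 < 4 < 5 < 6 < 7 < 8. Listing each simplex with vertices in this order, K has dimension 2 with simplices:

  0-simplices (9): [0], [1], [2], [3], [4], [5], [6], [7], [8]
  1-simplices (27): (27 of them)
  2-simplices (18): [0,2,4], [0,2,8], [0,4,6], [0,5,7], [0,5,8], [0,6,7], [1,2,7], [1,2,8], [1,4,5], [1,4,6], [1,5,7], [1,6,8], [2,3,4], [2,3,7], [3,4,5], [3,5,8], [3,6,7], [3,6,8]

Hence C_0 ≅ Z^9, C_1 ≅ Z^27, C_2 ≅ Z^18.

Boundary ∂_1: C_1 → C_0 maps an edge to its endpoints' difference, ∂[p,q] = q − p.
As a 9×27 matrix over Z this has rank 8, with invariant factors (1,1,1,1,1,1,1,1).

The boundary map ∂_2: C_2 → C_1 acts by ∂[p,q,r] = [q,r] − [p,r] + [p,q]. For instance
  ∂[0,4,6] = [4,6] − [0,6] + [0,4],
  ∂[2,3,4] = [3,4] − [2,4] + [2,3].
As a 27×18 matrix over Z this has rank 17, with invariant factors (1,1,1,1,1,1,1,1,1,1,1,1,1,1,1,1,1).

Computing H_k = (kernel of ∂_k) / (image of ∂_{k+1}):

  H_0: rank C_0 − rank ∂_1 = 9 − 8 = 1, and the invariant factors of ∂_1 are all 1, so H_0 = Z.
  H_1: rank ker ∂_1 − rank ∂_2 = (27 − 8) − 17 = 2, and the invariant factors of ∂_2 are all 1, so H_1 = Z^2.
  H_2: rank ker ∂_2 − rank ∂_3 = (18 − 17) − 0 = 1, and there is no ∂_3, so H_2 = Z.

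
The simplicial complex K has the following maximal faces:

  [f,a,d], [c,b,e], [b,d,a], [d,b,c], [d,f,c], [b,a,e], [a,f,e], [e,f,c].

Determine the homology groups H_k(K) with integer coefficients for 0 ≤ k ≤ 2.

H_0 ≅ Z,  H_1 = 0,  H_2 ≅ Z.

Order the vertices as a < b < c < d < e < f. Listing each simplex with vertices in this order, K has dimension 2 with simplices:

  0-simplices (6): a, b, c, d, e, f
  1-simplices (12): ab, ad, ae, af, bc, bd, be, cd, ce, cf, df, ef
  2-simplices (8): abd, abe, adf, aef, bcd, bce, cdf, cef

giving chain groups C_0 ≅ Z^6, C_1 ≅ Z^12, C_2 ≅ Z^8.

∂_1: C_1 → C_0 sends each edge [p,q] (with p < q) to q − p. For instance
  ∂bc = c − b.
This gives a 6×12 integer matrix of rank 5; reducing to Smith normal form yields diagonal entries (1,1,1,1,1).

The boundary map ∂_2: C_2 → C_1 sends each 2-simplex [p,q,r] to [q,r] − [p,r] + [p,q]. For instance
  ∂bce = ce − be + bc,
  ∂bcd = cd − bd + bc.
As a 12×8 matrix over Z this has rank 7, with invariant factors (1,1,1,1,1,1,1).

Reading off H_k = ker ∂_k / im ∂_{k+1}:

  H_0: rank C_0 − rank ∂_1 = 6 − 5 = 1, and the invariant factors of ∂_1 are all 1, so H_0 = Z.
  H_1: rank ker ∂_1 − rank ∂_2 = (12 − 5) − 7 = 0, and the invariant factors of ∂_2 are all 1, so H_1 = 0.
  H_2: rank ker ∂_2 − rank ∂_3 = (8 − 7) − 0 = 1, and there is no ∂_3, so H_2 = Z.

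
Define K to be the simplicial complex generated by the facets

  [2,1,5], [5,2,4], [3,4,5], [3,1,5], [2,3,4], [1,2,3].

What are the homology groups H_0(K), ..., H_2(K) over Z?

Order the vertices as 1 < 2 < 3 < 4 < 5. Listing each simplex with vertices in this order, K has dimension 2 with simplices:

  0-simplices (5): [1], [2], [3], [4], [5]
  1-simplices (9): [1,2], [1,3], [1,5], [2,3], [2,4], [2,5], [3,4], [3,5], [4,5]
  2-simplices (6): [1,2,3], [1,2,5], [1,3,5], [2,3,4], [2,4,5], [3,4,5]

Hence C_0 ≅ Z^5, C_1 ≅ Z^9, C_2 ≅ Z^6.

The boundary map ∂_1: C_1 → C_0 is given by ∂[p,q] = [q] − [p].
This gives a 5×9 integer matrix of rank 4; reducing to Smith normal form yields diagonal entries (1,1,1,1).

∂_2: C_2 → C_1 sends each 2-simplex [p,q,r] to [q,r] − [p,r] + [p,q]. For instance
  ∂[3,4,5] = [4,5] − [3,5] + [3,4],
  ∂[2,3,4] = [3,4] − [2,4] + [2,3].
The resulting 9×6 matrix has rank 5, and its Smith normal form has invariant factors (1,1,1,1,1).

From H_k ≅ ker(∂_k) / im(∂_{k+1}) we obtain:

  H_0: rank C_0 − rank ∂_1 = 5 − 4 = 1, and the invariant factors of ∂_1 are all 1, so H_0 = Z.
  H_1: rank ker ∂_1 − rank ∂_2 = (9 − 4) − 5 = 0, and the invariant factors of ∂_2 are all 1, so H_1 = 0.
  H_2: rank ker ∂_2 − rank ∂_3 = (6 − 5) − 0 = 1, and there is no ∂_3, so H_2 = Z.

H_0 ≅ Z,  H_1 = 0,  H_2 ≅ Z.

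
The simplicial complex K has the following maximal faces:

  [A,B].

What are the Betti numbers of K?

Take the total order A < B on the vertex set. Then K (dimension 1) consists of the simplices:

  0-simplices (2): A, B
  1-simplices (1): AB

so the chain groups are C_0 ≅ Z^2, C_1 ≅ Z^1.

Boundary ∂_1: C_1 → C_0 sends each edge [p,q] (with p < q) to q − p. For instance
  ∂AB = B − A.
As a 2×1 matrix over Z this has rank 1, with invariant factors (1).

From H_k ≅ ker(∂_k) / im(∂_{k+1}) we obtain:

  H_0: rank C_0 − rank ∂_1 = 2 − 1 = 1, and the invariant factors of ∂_1 are all 1, so H_0 ≅ Z.
  H_1: rank ker ∂_1 − rank ∂_2 = (1 − 1) − 0 = 0, and there is no ∂_2, so H_1 ≅ 0.

(K is a triangulation of the 1-simplex.)

Hence the Betti numbers are b_0 = 1, b_1 = 0.

b_0 = 1, b_1 = 0.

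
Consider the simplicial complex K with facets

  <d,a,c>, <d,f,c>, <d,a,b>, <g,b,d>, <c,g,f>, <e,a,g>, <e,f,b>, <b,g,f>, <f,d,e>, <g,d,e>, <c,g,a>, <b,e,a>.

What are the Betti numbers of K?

b_0 = 1, b_1 = 0, b_2 = 0.

Take the total order a < b < c < d < e < f < g on the vertex set. Then K (dimension 2) consists of the simplices:

  0-simplices (7): a, b, c, d, e, f, g
  1-simplices (18): ab, ac, ad, ae, ag, bd, be, bf, bg, cd, cf, cg, de, df, dg, ef, eg, fg
  2-simplices (12): abd, abe, acd, acg, aeg, bdg, bef, bfg, cdf, cfg, def, deg

so the chain groups are C_0 ≅ Z^7, C_1 ≅ Z^18, C_2 ≅ Z^12.

The boundary map ∂_1: C_1 → C_0 sends each edge [p,q] (with p < q) to q − p. For instance
  ∂bf = f − b.
The 7×18 boundary matrix has rank 6 and Smith normal form diag(1,1,1,1,1,1).

The boundary map ∂_2: C_2 → C_1 sends each 2-simplex [p,q,r] to [q,r] − [p,r] + [p,q]. For instance
  ∂aeg = eg − ag + ae,
  ∂cdf = df − cf + cd.
The 18×12 boundary matrix has rank 12 and Smith normal form diag(1,1,1,1,1,1,1,1,1,1,1,2).

Reading off H_k = ker ∂_k / im ∂_{k+1}:

  H_0: rank C_0 − rank ∂_1 = 7 − 6 = 1, and the invariant factors of ∂_1 are all 1, so H_0 = Z.
  H_1: rank ker ∂_1 − rank ∂_2 = (18 − 6) − 12 = 0, and ∂_2 has invariant factor 2 > 1, so H_1 = Z/2.
  H_2: rank ker ∂_2 − rank ∂_3 = (12 − 12) − 0 = 0, and there is no ∂_3, so H_2 = 0.

(K is a triangulation of the real projective plane RP^2.)

Hence the Betti numbers are b_0 = 1, b_1 = 0, b_2 = 0.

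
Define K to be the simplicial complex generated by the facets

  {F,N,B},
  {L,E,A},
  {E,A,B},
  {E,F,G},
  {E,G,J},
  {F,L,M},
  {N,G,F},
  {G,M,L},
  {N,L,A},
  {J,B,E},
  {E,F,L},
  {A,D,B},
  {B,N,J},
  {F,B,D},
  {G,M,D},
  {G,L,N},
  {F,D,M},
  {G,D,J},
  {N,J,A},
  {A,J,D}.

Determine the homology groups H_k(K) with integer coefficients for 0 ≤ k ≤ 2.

Order the vertices as A < B < D < E < F < G < J < L < M < N. Listing each simplex with vertices in this order, K has dimension 2 with simplices:

  0-simplices (10): A, B, D, E, F, G, J, L, M, N
  1-simplices (30): AB, AD, AE, AJ, AL, AN, BD, BE, BF, BJ, BN, DF, DG, DJ, DM, EF, EG, EJ, EL, FG, FL, FM, FN, GJ, GL, GM, GN, JN, LM, LN
  2-simplices (20): ABD, ABE, ADJ, AEL, AJN, ALN, BDF, BEJ, BFN, BJN, DFM, DGJ, DGM, EFG, EFL, EGJ, FGN, FLM, GLM, GLN

so the chain groups are C_0 ≅ Z^10, C_1 ≅ Z^30, C_2 ≅ Z^20.

∂_1: C_1 → C_0 maps an edge to its endpoints' difference, ∂[p,q] = q − p. For instance
  ∂BF = F − B.
The 10×30 boundary matrix has rank 9 and Smith normal form diag(1,1,1,1,1,1,1,1,1).

The boundary map ∂_2: C_2 → C_1 acts by ∂[p,q,r] = [q,r] − [p,r] + [p,q]. For instance
  ∂ABD = BD − AD + AB,
  ∂BFN = FN − BN + BF.
The 30×20 boundary matrix has rank 20 and Smith normal form diag(1,1,1,1,1,1,1,1,1,1,1,1,1,1,1,1,1,1,1,2).

Computing H_k = (kernel of ∂_k) / (image of ∂_{k+1}):

  H_0: rank C_0 − rank ∂_1 = 10 − 9 = 1, and the invariant factors of ∂_1 are all 1, so H_0 ≅ Z.
  H_1: rank ker ∂_1 − rank ∂_2 = (30 − 9) − 20 = 1, and ∂_2 has invariant factor 2 > 1, so H_1 ≅ Z ⊕ Z/2.
  H_2: rank ker ∂_2 − rank ∂_3 = (20 − 20) − 0 = 0, and there is no ∂_3, so H_2 ≅ 0.

As a check, the Euler characteristic is 10 − 30 + 20 = 0, which agrees with 1 − 1 + 0 = 0.

H_0 ≅ Z,  H_1 ≅ Z ⊕ Z/2,  H_2 = 0.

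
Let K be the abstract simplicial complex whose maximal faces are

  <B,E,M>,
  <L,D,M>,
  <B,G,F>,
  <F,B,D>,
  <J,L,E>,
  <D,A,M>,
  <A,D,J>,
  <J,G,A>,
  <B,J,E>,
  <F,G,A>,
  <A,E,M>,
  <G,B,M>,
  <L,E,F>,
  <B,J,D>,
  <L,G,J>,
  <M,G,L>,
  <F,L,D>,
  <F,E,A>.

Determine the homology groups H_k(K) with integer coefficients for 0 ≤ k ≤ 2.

H_0 = Z,  H_1 = Z^2,  H_2 = Z.

Fix the vertex order A < B < D < E < F < G < J < L < M and write every simplex with vertices in increasing order. Then dim K = 2 and the simplices of K are:

  0-simplices (9): A, B, D, E, F, G, J, L, M
  1-simplices (27): AD, AE, AF, AG, AJ, AM, BD, BE, BF, BG, BJ, BM, DF, DJ, DL, DM, EF, EJ, EL, EM, FG, FL, GJ, GL, GM, JL, LM
  2-simplices (18): ADJ, ADM, AEF, AEM, AFG, AGJ, BDF, BDJ, BEJ, BEM, BFG, BGM, DFL, DLM, EFL, EJL, GJL, GLM

Hence C_0 ≅ Z^9, C_1 ≅ Z^27, C_2 ≅ Z^18.

The boundary map ∂_1: C_1 → C_0 sends each edge [p,q] (with p < q) to q − p. For instance
  ∂FL = L − F.
As a 9×27 matrix over Z this has rank 8, with invariant factors (1,1,1,1,1,1,1,1).

The boundary map ∂_2: C_2 → C_1 sends each 2-simplex [p,q,r] to [q,r] − [p,r] + [p,q]. For instance
  ∂BEM = EM − BM + BE,
  ∂EJL = JL − EL + EJ.
The resulting 27×18 matrix has rank 17, and its Smith normal form has invariant factors (1,1,1,1,1,1,1,1,1,1,1,1,1,1,1,1,1).

From H_k ≅ ker(∂_k) / im(∂_{k+1}) we obtain:

  H_0: rank C_0 − rank ∂_1 = 9 − 8 = 1, and the invariant factors of ∂_1 are all 1, so H_0 ≅ Z.
  H_1: rank ker ∂_1 − rank ∂_2 = (27 − 8) − 17 = 2, and the invariant factors of ∂_2 are all 1, so H_1 ≅ Z^2.
  H_2: rank ker ∂_2 − rank ∂_3 = (18 − 17) − 0 = 1, and there is no ∂_3, so H_2 ≅ Z.

(K is a triangulation of the torus T^2.)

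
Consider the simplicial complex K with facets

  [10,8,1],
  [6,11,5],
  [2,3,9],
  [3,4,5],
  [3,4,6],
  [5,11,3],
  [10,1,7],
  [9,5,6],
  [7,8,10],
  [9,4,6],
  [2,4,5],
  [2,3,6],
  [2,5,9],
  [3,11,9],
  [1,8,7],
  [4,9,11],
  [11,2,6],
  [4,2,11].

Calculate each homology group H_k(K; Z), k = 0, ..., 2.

H_0 ≅ Z^2,  H_1 ≅ Z^2,  H_2 ≅ Z^2.

Order the vertices as 1 < 2 < 3 < 4 < 5 < 6 < 7 < 8 < 9 < 10 < 11. Listing each simplex with vertices in this order, K has dimension 2 with simplices:

  0-simplices (11): [1], [2], [3], [4], [5], [6], [7], [8], [9], [10], [11]
  1-simplices (27): (27 of them)
  2-simplices (18): (18 of them)

Hence C_0 ≅ Z^11, C_1 ≅ Z^27, C_2 ≅ Z^18.

Boundary ∂_1: C_1 → C_0 is given by ∂[p,q] = [q] − [p].
The 11×27 boundary matrix has rank 9 and Smith normal form diag(1,1,1,1,1,1,1,1,1).

∂_2: C_2 → C_1 maps a triangle to the signed sum of its edges. For instance
  ∂[1,7,8] = [7,8] − [1,8] + [1,7],
  ∂[1,8,10] = [8,10] − [1,10] + [1,8].
As a 27×18 matrix over Z this has rank 16, with invariant factors (1,1,1,1,1,1,1,1,1,1,1,1,1,1,1,1).

Computing H_k = (kernel of ∂_k) / (image of ∂_{k+1}):

  H_0: rank C_0 − rank ∂_1 = 11 − 9 = 2, and the invariant factors of ∂_1 are all 1, so H_0 ≅ Z^2.
  H_1: rank ker ∂_1 − rank ∂_2 = (27 − 9) − 16 = 2, and the invariant factors of ∂_2 are all 1, so H_1 ≅ Z^2.
  H_2: rank ker ∂_2 − rank ∂_3 = (18 − 16) − 0 = 2, and there is no ∂_3, so H_2 ≅ Z^2.

As a check, the Euler characteristic is 11 − 27 + 18 = 2, which agrees with 2 − 2 + 2 = 2.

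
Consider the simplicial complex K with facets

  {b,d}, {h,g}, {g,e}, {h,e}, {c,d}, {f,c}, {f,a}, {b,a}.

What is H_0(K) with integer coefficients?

H_0 ≅ Z^2.

K has 8 vertices, 8 edges.
rank ∂_0 = 0, rank ∂_1 = 6 ⇒ b_0 = 8 − 0 − 6 = 2; all invariant factors of ∂_1 are 1 so no torsion. So H_0 = Z^2.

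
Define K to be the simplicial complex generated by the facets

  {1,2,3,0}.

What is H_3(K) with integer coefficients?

Take the total order 0 < 1 < 2 < 3 on the vertex set. Then K (dimension 3) consists of the simplices:

  0-simplices (4): [0], [1], [2], [3]
  1-simplices (6): [0,1], [0,2], [0,3], [1,2], [1,3], [2,3]
  2-simplices (4): [0,1,2], [0,1,3], [0,2,3], [1,2,3]
  3-simplices (1): [0,1,2,3]

giving chain groups C_0 ≅ Z^4, C_1 ≅ Z^6, C_2 ≅ Z^4, C_3 ≅ Z^1.

The boundary map ∂_1: C_1 → C_0 is given by ∂[p,q] = [q] − [p].
The resulting 4×6 matrix has rank 3, and its Smith normal form has invariant factors (1,1,1).

Boundary ∂_2: C_2 → C_1 maps a triangle to the signed sum of its edges. For instance
  ∂[1,2,3] = [2,3] − [1,3] + [1,2],
  ∂[0,1,3] = [1,3] − [0,3] + [0,1].
The resulting 6×4 matrix has rank 3, and its Smith normal form has invariant factors (1,1,1).

The boundary map ∂_3: C_3 → C_2 sends each 3-simplex σ to the alternating sum Σ_i (−1)^i (σ with its i-th vertex removed). For instance
  ∂[0,1,2,3] = [1,2,3] − [0,2,3] + [0,1,3] − [0,1,2].
The 4×1 boundary matrix has rank 1 and Smith normal form diag(1).

Computing H_k = (kernel of ∂_k) / (image of ∂_{k+1}):

  H_3: rank ker ∂_3 − rank ∂_4 = (1 − 1) − 0 = 0, and there is no ∂_4, so H_3 = 0.

H_3 = 0.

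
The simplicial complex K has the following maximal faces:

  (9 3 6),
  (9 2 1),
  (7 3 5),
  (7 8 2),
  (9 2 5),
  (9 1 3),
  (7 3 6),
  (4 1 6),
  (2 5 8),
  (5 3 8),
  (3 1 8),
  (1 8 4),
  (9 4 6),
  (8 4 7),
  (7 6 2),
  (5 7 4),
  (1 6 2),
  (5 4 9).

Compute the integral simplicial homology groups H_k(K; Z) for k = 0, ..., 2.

We work with the vertex ordering 1 < 2 < 3 < 4 < 5 < 6 < 7 < 8 < 9. The simplices of K, each written with vertices in increasing order, are:

  0-simplices (9): [1], [2], [3], [4], [5], [6], [7], [8], [9]
  1-simplices (27): (27 of them)
  2-simplices (18): [1,2,6], [1,2,9], [1,3,8], [1,3,9], [1,4,6], [1,4,8], [2,5,8], [2,5,9], [2,6,7], [2,7,8], [3,5,7], [3,5,8], [3,6,7], [3,6,9], [4,5,7], [4,5,9], [4,6,9], [4,7,8]

giving chain groups C_0 ≅ Z^9, C_1 ≅ Z^27, C_2 ≅ Z^18.

The boundary map ∂_1: C_1 → C_0 is given by ∂[p,q] = [q] − [p]. For instance
  ∂[1,6] = [6] − [1].
The resulting 9×27 matrix has rank 8, and its Smith normal form has invariant factors (1,1,1,1,1,1,1,1).

Boundary ∂_2: C_2 → C_1 maps a triangle to the signed sum of its edges. For instance
  ∂[1,4,6] = [4,6] − [1,6] + [1,4],
  ∂[4,5,9] = [5,9] − [4,9] + [4,5].
This gives a 27×18 integer matrix of rank 18; reducing to Smith normal form yields diagonal entries (1,1,1,1,1,1,1,1,1,1,1,1,1,1,1,1,1,2).

From H_k ≅ ker(∂_k) / im(∂_{k+1}) we obtain:

  H_0: rank C_0 − rank ∂_1 = 9 − 8 = 1, and the invariant factors of ∂_1 are all 1, so H_0 = Z.
  H_1: rank ker ∂_1 − rank ∂_2 = (27 − 8) − 18 = 1, and ∂_2 has invariant factor 2 > 1, so H_1 = Z ⊕ Z/2Z.
  H_2: rank ker ∂_2 − rank ∂_3 = (18 − 18) − 0 = 0, and there is no ∂_3, so H_2 = 0.

H_0 ≅ Z,  H_1 ≅ Z ⊕ Z/2Z,  H_2 = 0.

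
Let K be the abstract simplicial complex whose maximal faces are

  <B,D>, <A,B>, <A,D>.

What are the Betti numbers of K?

b_0 = 1, b_1 = 1.

Fix the vertex order A < B < D and write every simplex with vertices in increasing order. Then dim K = 1 and the simplices of K are:

  0-simplices (3): A, B, D
  1-simplices (3): AB, AD, BD

Hence C_0 ≅ Z^3, C_1 ≅ Z^3.

∂_1: C_1 → C_0 maps an edge to its endpoints' difference, ∂[p,q] = q − p.
As a 3×3 matrix over Z this has rank 2, with invariant factors (1,1).

From H_k ≅ ker(∂_k) / im(∂_{k+1}) we obtain:

  H_0: rank C_0 − rank ∂_1 = 3 − 2 = 1, and the invariant factors of ∂_1 are all 1, so H_0 ≅ Z.
  H_1: rank ker ∂_1 − rank ∂_2 = (3 − 2) − 0 = 1, and there is no ∂_2, so H_1 ≅ Z.

As a check, the Euler characteristic is 3 − 3 = 0, which agrees with 1 − 1 = 0.

Hence the Betti numbers are b_0 = 1, b_1 = 1.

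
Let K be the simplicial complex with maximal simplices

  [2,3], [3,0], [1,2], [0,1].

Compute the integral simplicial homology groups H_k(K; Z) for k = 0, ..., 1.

Fix the vertex order 0 < 1 < 2 < 3 and write every simplex with vertices in increasing order. Then dim K = 1 and the simplices of K are:

  0-simplices (4): [0], [1], [2], [3]
  1-simplices (4): [0,1], [0,3], [1,2], [2,3]

Hence C_0 ≅ Z^4, C_1 ≅ Z^4.

∂_1: C_1 → C_0 maps an edge to its endpoints' difference, ∂[p,q] = q − p. For instance
  ∂[0,3] = [3] − [0].
The 4×4 boundary matrix has rank 3 and Smith normal form diag(1,1,1).

From H_k ≅ ker(∂_k) / im(∂_{k+1}) we obtain:

  H_0: rank C_0 − rank ∂_1 = 4 − 3 = 1, and the invariant factors of ∂_1 are all 1, so H_0 ≅ Z.
  H_1: rank ker ∂_1 − rank ∂_2 = (4 − 3) − 0 = 1, and there is no ∂_2, so H_1 ≅ Z.

(K is a triangulation of the circle S^1.)

H_0 = Z,  H_1 = Z.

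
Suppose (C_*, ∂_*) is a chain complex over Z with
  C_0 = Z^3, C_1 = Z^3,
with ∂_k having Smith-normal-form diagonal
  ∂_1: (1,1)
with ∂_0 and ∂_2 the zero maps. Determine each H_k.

H_0 = Z,  H_1 = Z.

H_0: b_0 = 3 − 0 − 2 = 1; torsion from ∂_1 factors > 1: none. So H_0 = Z.
H_1: b_1 = 3 − 2 − 0 = 1; torsion from ∂_2 factors > 1: none. So H_1 = Z.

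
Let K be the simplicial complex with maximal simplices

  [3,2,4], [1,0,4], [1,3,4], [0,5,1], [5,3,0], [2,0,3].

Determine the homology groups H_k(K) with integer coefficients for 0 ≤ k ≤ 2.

H_0 ≅ Z,  H_1 ≅ Z,  H_2 = 0.

Order the vertices as 0 < 1 < 2 < 3 < 4 < 5. Listing each simplex with vertices in this order, K has dimension 2 with simplices:

  0-simplices (6): [0], [1], [2], [3], [4], [5]
  1-simplices (12): [0,1], [0,2], [0,3], [0,4], [0,5], [1,3], [1,4], [1,5], [2,3], [2,4], [3,4], [3,5]
  2-simplices (6): [0,1,4], [0,1,5], [0,2,3], [0,3,5], [1,3,4], [2,3,4]

giving chain groups C_0 ≅ Z^6, C_1 ≅ Z^12, C_2 ≅ Z^6.

Boundary ∂_1: C_1 → C_0 sends each edge [p,q] (with p < q) to q − p. For instance
  ∂[0,5] = [5] − [0].
The 6×12 boundary matrix has rank 5 and Smith normal form diag(1,1,1,1,1).

∂_2: C_2 → C_1 maps a triangle to the signed sum of its edges. For instance
  ∂[2,3,4] = [3,4] − [2,4] + [2,3],
  ∂[0,2,3] = [2,3] − [0,3] + [0,2].
The 12×6 boundary matrix has rank 6 and Smith normal form diag(1,1,1,1,1,1).

From H_k ≅ ker(∂_k) / im(∂_{k+1}) we obtain:

  H_0: rank C_0 − rank ∂_1 = 6 − 5 = 1, and the invariant factors of ∂_1 are all 1, so H_0 ≅ Z.
  H_1: rank ker ∂_1 − rank ∂_2 = (12 − 5) − 6 = 1, and the invariant factors of ∂_2 are all 1, so H_1 ≅ Z.
  H_2: rank ker ∂_2 − rank ∂_3 = (6 − 6) − 0 = 0, and there is no ∂_3, so H_2 ≅ 0.

(K is a triangulation of the cylinder S^1 x I.)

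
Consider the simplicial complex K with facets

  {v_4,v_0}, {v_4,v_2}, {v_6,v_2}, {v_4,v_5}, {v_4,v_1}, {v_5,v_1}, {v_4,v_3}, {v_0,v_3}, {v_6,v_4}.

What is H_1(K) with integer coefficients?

H_1 = Z^3.

We work with the vertex ordering v_0 < v_1 < v_2 < v_3 < v_4 < v_5 < v_6. The simplices of K, each written with vertices in increasing order, are:

  0-simplices (7): [v_0], [v_1], [v_2], [v_3], [v_4], [v_5], [v_6]
  1-simplices (9): [v_0,v_3], [v_0,v_4], [v_1,v_4], [v_1,v_5], [v_2,v_4], [v_2,v_6], [v_3,v_4], [v_4,v_5], [v_4,v_6]

Hence C_0 ≅ Z^7, C_1 ≅ Z^9.

The boundary map ∂_1: C_1 → C_0 is given by ∂[p,q] = [q] − [p].
The resulting 7×9 matrix has rank 6, and its Smith normal form has invariant factors (1,1,1,1,1,1).

Reading off H_k = ker ∂_k / im ∂_{k+1}:

  H_1: rank ker ∂_1 − rank ∂_2 = (9 − 6) − 0 = 3, and there is no ∂_2, so H_1 ≅ Z^3.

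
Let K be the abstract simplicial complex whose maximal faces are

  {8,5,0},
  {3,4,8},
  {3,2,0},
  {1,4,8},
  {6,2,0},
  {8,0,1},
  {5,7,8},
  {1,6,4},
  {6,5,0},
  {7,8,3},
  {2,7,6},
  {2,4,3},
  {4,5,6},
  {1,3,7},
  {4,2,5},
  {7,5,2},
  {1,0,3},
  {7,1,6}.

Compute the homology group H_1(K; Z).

Order the vertices as 0 < 1 < 2 < 3 < 4 < 5 < 6 < 7 < 8. Listing each simplex with vertices in this order, K has dimension 2 with simplices:

  0-simplices (9): [0], [1], [2], [3], [4], [5], [6], [7], [8]
  1-simplices (27): (27 of them)
  2-simplices (18): [0,1,3], [0,1,8], [0,2,3], [0,2,6], [0,5,6], [0,5,8], [1,3,7], [1,4,6], [1,4,8], [1,6,7], [2,3,4], [2,4,5], [2,5,7], [2,6,7], [3,4,8], [3,7,8], [4,5,6], [5,7,8]

Hence C_0 ≅ Z^9, C_1 ≅ Z^27, C_2 ≅ Z^18.

The boundary map ∂_1: C_1 → C_0 sends each edge [p,q] (with p < q) to q − p. For instance
  ∂[0,1] = [1] − [0].
This gives a 9×27 integer matrix of rank 8; reducing to Smith normal form yields diagonal entries (1,1,1,1,1,1,1,1).

Boundary ∂_2: C_2 → C_1 sends each 2-simplex [p,q,r] to [q,r] − [p,r] + [p,q]. For instance
  ∂[4,5,6] = [5,6] − [4,6] + [4,5],
  ∂[3,7,8] = [7,8] − [3,8] + [3,7].
As a 27×18 matrix over Z this has rank 18, with invariant factors (1,1,1,1,1,1,1,1,1,1,1,1,1,1,1,1,1,2).

Now H_k = ker ∂_k / im ∂_{k+1}, so:

  H_1: rank ker ∂_1 − rank ∂_2 = (27 − 8) − 18 = 1, and ∂_2 has invariant factor 2 > 1, so H_1 ≅ Z × Z/2.

H_1 = Z × Z/2.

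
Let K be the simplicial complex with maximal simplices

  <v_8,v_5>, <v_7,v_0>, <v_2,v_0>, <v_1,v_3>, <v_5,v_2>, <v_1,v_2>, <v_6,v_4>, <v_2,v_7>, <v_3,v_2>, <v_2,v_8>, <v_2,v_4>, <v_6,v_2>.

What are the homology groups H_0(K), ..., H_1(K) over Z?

H_0 = Z,  H_1 = Z^4.

K has 9 vertices, 12 edges.
rank ∂_0 = 0, rank ∂_1 = 8 ⇒ b_0 = 9 − 0 − 8 = 1; all invariant factors of ∂_1 are 1 so no torsion. So H_0 = Z.
rank ∂_1 = 8, rank ∂_2 = 0 ⇒ b_1 = 12 − 8 − 0 = 4. So H_1 = Z^4.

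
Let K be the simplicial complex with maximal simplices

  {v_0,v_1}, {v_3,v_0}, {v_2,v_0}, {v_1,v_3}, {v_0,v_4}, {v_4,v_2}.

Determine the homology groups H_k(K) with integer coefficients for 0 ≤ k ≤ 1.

Order the vertices as v_0 < v_1 < v_2 < v_3 < v_4. Listing each simplex with vertices in this order, K has dimension 1 with simplices:

  0-simplices (5): [v_0], [v_1], [v_2], [v_3], [v_4]
  1-simplices (6): [v_0,v_1], [v_0,v_2], [v_0,v_3], [v_0,v_4], [v_1,v_3], [v_2,v_4]

giving chain groups C_0 ≅ Z^5, C_1 ≅ Z^6.

The boundary map ∂_1: C_1 → C_0 is given by ∂[p,q] = [q] − [p]. For instance
  ∂[v_0,v_4] = [v_4] − [v_0].
As a 5×6 matrix over Z this has rank 4, with invariant factors (1,1,1,1).

Reading off H_k = ker ∂_k / im ∂_{k+1}:

  H_0: rank C_0 − rank ∂_1 = 5 − 4 = 1, and the invariant factors of ∂_1 are all 1, so H_0 = Z.
  H_1: rank ker ∂_1 − rank ∂_2 = (6 − 4) − 0 = 2, and there is no ∂_2, so H_1 = Z^2.

(K is a triangulation of a wedge of 2 circles.)

H_0 ≅ Z,  H_1 ≅ Z^2.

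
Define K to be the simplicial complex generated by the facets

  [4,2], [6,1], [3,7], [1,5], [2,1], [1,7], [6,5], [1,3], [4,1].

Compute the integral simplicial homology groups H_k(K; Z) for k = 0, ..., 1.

Take the total order 1 < 2 < 3 < 4 < 5 < 6 < 7 on the vertex set. Then K (dimension 1) consists of the simplices:

  0-simplices (7): [1], [2], [3], [4], [5], [6], [7]
  1-simplices (9): [1,2], [1,3], [1,4], [1,5], [1,6], [1,7], [2,4], [3,7], [5,6]

so the chain groups are C_0 ≅ Z^7, C_1 ≅ Z^9.

The boundary map ∂_1: C_1 → C_0 sends each edge [p,q] (with p < q) to q − p. For instance
  ∂[1,2] = [2] − [1].
The resulting 7×9 matrix has rank 6, and its Smith normal form has invariant factors (1,1,1,1,1,1).

Computing H_k = (kernel of ∂_k) / (image of ∂_{k+1}):

  H_0: rank C_0 − rank ∂_1 = 7 − 6 = 1, and the invariant factors of ∂_1 are all 1, so H_0 = Z.
  H_1: rank ker ∂_1 − rank ∂_2 = (9 − 6) − 0 = 3, and there is no ∂_2, so H_1 = Z^3.

(K is a triangulation of a wedge of 3 circles.)

H_0 ≅ Z,  H_1 ≅ Z^3.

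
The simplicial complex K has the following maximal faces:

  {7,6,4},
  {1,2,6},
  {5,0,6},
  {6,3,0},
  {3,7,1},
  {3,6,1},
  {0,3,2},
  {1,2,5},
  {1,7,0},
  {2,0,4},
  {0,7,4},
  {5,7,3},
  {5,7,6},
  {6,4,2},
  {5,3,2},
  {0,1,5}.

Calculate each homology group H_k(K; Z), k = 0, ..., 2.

We work with the vertex ordering 0 < 1 < 2 < 3 < 4 < 5 < 6 < 7. The simplices of K, each written with vertices in increasing order, are:

  0-simplices (8): [0], [1], [2], [3], [4], [5], [6], [7]
  1-simplices (24): (24 of them)
  2-simplices (16): [0,1,5], [0,1,7], [0,2,3], [0,2,4], [0,3,6], [0,4,7], [0,5,6], [1,2,5], [1,2,6], [1,3,6], [1,3,7], [2,3,5], [2,4,6], [3,5,7], [4,6,7], [5,6,7]

Hence C_0 ≅ Z^8, C_1 ≅ Z^24, C_2 ≅ Z^16.

Boundary ∂_1: C_1 → C_0 maps an edge to its endpoints' difference, ∂[p,q] = q − p.
This gives a 8×24 integer matrix of rank 7; reducing to Smith normal form yields diagonal entries (1,1,1,1,1,1,1).

Boundary ∂_2: C_2 → C_1 sends each 2-simplex [p,q,r] to [q,r] − [p,r] + [p,q]. For instance
  ∂[5,6,7] = [6,7] − [5,7] + [5,6],
  ∂[0,1,7] = [1,7] − [0,7] + [0,1].
The resulting 24×16 matrix has rank 15, and its Smith normal form has invariant factors (1,1,1,1,1,1,1,1,1,1,1,1,1,1,1).

Now H_k = ker ∂_k / im ∂_{k+1}, so:

  H_0: rank C_0 − rank ∂_1 = 8 − 7 = 1, and the invariant factors of ∂_1 are all 1, so H_0 ≅ Z.
  H_1: rank ker ∂_1 − rank ∂_2 = (24 − 7) − 15 = 2, and the invariant factors of ∂_2 are all 1, so H_1 ≅ Z^2.
  H_2: rank ker ∂_2 − rank ∂_3 = (16 − 15) − 0 = 1, and there is no ∂_3, so H_2 ≅ Z.

H_0 = Z,  H_1 = Z^2,  H_2 = Z.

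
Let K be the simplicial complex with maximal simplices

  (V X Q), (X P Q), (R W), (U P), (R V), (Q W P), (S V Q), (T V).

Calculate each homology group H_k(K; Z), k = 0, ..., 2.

Order the vertices as P < Q < R < S < T < U < V < W < X. Listing each simplex with vertices in this order, K has dimension 2 with simplices:

  0-simplices (9): P, Q, R, S, T, U, V, W, X
  1-simplices (13): PQ, PU, PW, PX, QS, QV, QW, QX, RV, RW, SV, TV, VX
  2-simplices (4): PQW, PQX, QSV, QVX

giving chain groups C_0 ≅ Z^9, C_1 ≅ Z^13, C_2 ≅ Z^4.

The boundary map ∂_1: C_1 → C_0 is given by ∂[p,q] = [q] − [p]. For instance
  ∂PX = X − P.
As a 9×13 matrix over Z this has rank 8, with invariant factors (1,1,1,1,1,1,1,1).

The boundary map ∂_2: C_2 → C_1 acts by ∂[p,q,r] = [q,r] − [p,r] + [p,q]. For instance
  ∂QSV = SV − QV + QS,
  ∂PQW = QW − PW + PQ.
The resulting 13×4 matrix has rank 4, and its Smith normal form has invariant factors (1,1,1,1).

Now H_k = ker ∂_k / im ∂_{k+1}, so:

  H_0: rank C_0 − rank ∂_1 = 9 − 8 = 1, and the invariant factors of ∂_1 are all 1, so H_0 = Z.
  H_1: rank ker ∂_1 − rank ∂_2 = (13 − 8) − 4 = 1, and the invariant factors of ∂_2 are all 1, so H_1 = Z.
  H_2: rank ker ∂_2 − rank ∂_3 = (4 − 4) − 0 = 0, and there is no ∂_3, so H_2 = 0.

H_0 ≅ Z,  H_1 ≅ Z,  H_2 = 0.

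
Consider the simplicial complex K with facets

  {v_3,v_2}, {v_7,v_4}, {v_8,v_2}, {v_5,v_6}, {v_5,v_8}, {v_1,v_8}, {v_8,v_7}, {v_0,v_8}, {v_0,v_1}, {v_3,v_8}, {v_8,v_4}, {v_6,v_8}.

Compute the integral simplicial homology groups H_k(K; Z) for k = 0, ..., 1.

K has 9 vertices, 12 edges.
rank ∂_0 = 0, rank ∂_1 = 8 ⇒ b_0 = 9 − 0 − 8 = 1; all invariant factors of ∂_1 are 1 so no torsion. So H_0 = Z.
rank ∂_1 = 8, rank ∂_2 = 0 ⇒ b_1 = 12 − 8 − 0 = 4. So H_1 = Z^4.

H_0 ≅ Z,  H_1 ≅ Z^4.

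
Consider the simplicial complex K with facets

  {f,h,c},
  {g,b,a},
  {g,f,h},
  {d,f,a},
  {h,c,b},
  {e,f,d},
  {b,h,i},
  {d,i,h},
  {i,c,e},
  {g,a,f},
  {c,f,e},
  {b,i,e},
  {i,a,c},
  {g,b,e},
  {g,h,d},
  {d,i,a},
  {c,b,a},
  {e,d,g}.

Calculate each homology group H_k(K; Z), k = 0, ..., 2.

H_0 = Z,  H_1 = Z ⊕ Z/2,  H_2 = 0.

Order the vertices as a < b < c < d < e < f < g < h < i. Listing each simplex with vertices in this order, K has dimension 2 with simplices:

  0-simplices (9): a, b, c, d, e, f, g, h, i
  1-simplices (27): ab, ac, ad, af, ag, ai, bc, be, bg, bh, bi, ce, cf, ch, ci, de, df, dg, dh, di, ef, eg, ei, fg, fh, gh, hi
  2-simplices (18): abc, abg, aci, adf, adi, afg, bch, beg, bei, bhi, cef, cei, cfh, def, deg, dgh, dhi, fgh

Hence C_0 ≅ Z^9, C_1 ≅ Z^27, C_2 ≅ Z^18.

∂_1: C_1 → C_0 sends each edge [p,q] (with p < q) to q − p. For instance
  ∂eg = g − e.
The resulting 9×27 matrix has rank 8, and its Smith normal form has invariant factors (1,1,1,1,1,1,1,1).

The boundary map ∂_2: C_2 → C_1 sends each 2-simplex [p,q,r] to [q,r] − [p,r] + [p,q]. For instance
  ∂bch = ch − bh + bc,
  ∂cei = ei − ci + ce.
This gives a 27×18 integer matrix of rank 18; reducing to Smith normal form yields diagonal entries (1,1,1,1,1,1,1,1,1,1,1,1,1,1,1,1,1,2).

Computing H_k = (kernel of ∂_k) / (image of ∂_{k+1}):

  H_0: rank C_0 − rank ∂_1 = 9 − 8 = 1, and the invariant factors of ∂_1 are all 1, so H_0 ≅ Z.
  H_1: rank ker ∂_1 − rank ∂_2 = (27 − 8) − 18 = 1, and ∂_2 has invariant factor 2 > 1, so H_1 ≅ Z ⊕ Z/2.
  H_2: rank ker ∂_2 − rank ∂_3 = (18 − 18) − 0 = 0, and there is no ∂_3, so H_2 ≅ 0.

(K is a triangulation of the Klein bottle.)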